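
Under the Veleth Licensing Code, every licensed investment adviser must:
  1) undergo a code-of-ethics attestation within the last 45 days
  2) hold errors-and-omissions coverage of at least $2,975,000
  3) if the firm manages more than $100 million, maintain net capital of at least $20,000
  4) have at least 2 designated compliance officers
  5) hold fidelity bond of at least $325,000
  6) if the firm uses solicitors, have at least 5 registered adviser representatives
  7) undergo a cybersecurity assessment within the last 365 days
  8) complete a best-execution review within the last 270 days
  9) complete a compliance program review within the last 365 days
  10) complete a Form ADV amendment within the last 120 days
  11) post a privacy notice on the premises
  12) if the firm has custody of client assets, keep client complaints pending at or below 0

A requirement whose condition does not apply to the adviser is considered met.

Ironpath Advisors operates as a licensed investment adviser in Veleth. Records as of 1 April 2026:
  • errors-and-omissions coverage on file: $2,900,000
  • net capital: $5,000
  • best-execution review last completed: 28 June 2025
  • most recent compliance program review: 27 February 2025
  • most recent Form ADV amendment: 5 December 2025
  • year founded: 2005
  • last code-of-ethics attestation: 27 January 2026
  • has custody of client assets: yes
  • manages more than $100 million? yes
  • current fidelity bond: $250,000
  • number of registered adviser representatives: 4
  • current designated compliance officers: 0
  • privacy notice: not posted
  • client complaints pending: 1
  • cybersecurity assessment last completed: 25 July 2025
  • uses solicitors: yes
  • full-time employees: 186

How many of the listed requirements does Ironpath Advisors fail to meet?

10

1. code-of-ethics attestation 64 days ago vs limit 45 → not met
2. errors-and-omissions coverage $2,900,000 < $2,975,000 → not met
3. condition 'manages more than $100 million' holds; net capital $5,000 < $20,000 → not met
4. designated compliance officers 0 < 2 → not met
5. fidelity bond $250,000 < $325,000 → not met
6. condition 'uses solicitors' holds; registered adviser representatives 4 < 5 → not met
7. cybersecurity assessment 250 days ago vs limit 365 → met
8. best-execution review 277 days ago vs limit 270 → not met
9. compliance program review 398 days ago vs limit 365 → not met
10. Form ADV amendment 117 days ago vs limit 120 → met
11. privacy notice absent → not met
12. condition 'has custody of client assets' holds; client complaints pending 1 > 0 → not met
Not met: 10 of 12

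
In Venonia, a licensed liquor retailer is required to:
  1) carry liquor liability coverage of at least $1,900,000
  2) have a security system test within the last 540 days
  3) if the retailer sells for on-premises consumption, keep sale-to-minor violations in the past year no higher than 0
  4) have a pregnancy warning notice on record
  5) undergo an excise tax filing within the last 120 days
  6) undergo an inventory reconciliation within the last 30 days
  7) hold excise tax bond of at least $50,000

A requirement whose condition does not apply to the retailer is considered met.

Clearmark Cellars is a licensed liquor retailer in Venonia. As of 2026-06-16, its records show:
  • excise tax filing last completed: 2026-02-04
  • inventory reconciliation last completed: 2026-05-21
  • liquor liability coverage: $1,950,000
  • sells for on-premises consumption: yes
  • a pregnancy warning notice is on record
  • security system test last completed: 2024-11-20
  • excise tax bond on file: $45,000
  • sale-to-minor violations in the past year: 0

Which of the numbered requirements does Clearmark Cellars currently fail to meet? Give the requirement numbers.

1. liquor liability coverage $1,950,000 ≥ $1,900,000 → met
2. security system test 573 days ago vs limit 540 → not met
3. condition 'sells for on-premises consumption' holds; sale-to-minor violations in the past year 0 ≤ 0 → met
4. pregnancy warning notice present → met
5. excise tax filing 132 days ago vs limit 120 → not met
6. inventory reconciliation 26 days ago vs limit 30 → met
7. excise tax bond $45,000 < $50,000 → not met
Not met: 2, 5, 7

2, 5, 7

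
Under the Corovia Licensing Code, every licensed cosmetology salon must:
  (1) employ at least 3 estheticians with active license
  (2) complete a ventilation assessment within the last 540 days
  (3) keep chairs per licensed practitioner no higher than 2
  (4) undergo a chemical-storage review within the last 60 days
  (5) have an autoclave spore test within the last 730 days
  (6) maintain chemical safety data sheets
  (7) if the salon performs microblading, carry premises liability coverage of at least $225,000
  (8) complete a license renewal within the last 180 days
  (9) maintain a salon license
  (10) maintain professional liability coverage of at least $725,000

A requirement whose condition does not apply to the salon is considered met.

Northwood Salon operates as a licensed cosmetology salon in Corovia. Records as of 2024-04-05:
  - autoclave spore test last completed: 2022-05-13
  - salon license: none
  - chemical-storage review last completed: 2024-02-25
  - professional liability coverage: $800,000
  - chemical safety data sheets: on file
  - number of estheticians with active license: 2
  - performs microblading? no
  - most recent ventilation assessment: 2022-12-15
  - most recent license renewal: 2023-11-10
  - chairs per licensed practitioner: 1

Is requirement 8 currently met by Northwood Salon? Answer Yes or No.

Yes

8. license renewal 147 days ago vs limit 180 → met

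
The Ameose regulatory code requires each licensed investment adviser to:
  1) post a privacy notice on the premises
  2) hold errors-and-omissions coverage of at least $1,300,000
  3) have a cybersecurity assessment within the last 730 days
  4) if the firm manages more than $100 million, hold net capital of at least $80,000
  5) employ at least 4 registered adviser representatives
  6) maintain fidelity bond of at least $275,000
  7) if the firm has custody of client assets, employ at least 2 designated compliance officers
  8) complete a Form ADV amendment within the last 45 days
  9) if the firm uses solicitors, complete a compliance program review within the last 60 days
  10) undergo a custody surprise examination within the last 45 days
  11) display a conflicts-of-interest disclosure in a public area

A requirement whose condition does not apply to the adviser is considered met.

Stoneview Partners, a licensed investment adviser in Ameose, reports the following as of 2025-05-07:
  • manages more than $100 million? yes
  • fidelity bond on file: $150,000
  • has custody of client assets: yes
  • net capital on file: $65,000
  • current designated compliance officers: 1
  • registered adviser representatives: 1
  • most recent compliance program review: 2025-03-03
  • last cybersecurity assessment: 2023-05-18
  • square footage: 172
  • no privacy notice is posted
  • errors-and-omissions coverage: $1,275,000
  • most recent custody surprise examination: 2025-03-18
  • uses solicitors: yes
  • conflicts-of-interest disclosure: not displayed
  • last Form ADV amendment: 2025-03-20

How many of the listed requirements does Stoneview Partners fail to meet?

10

1. privacy notice absent → not met
2. errors-and-omissions coverage $1,275,000 < $1,300,000 → not met
3. cybersecurity assessment 720 days ago vs limit 730 → met
4. condition 'manages more than $100 million' holds; net capital $65,000 < $80,000 → not met
5. registered adviser representatives 1 < 4 → not met
6. fidelity bond $150,000 < $275,000 → not met
7. condition 'has custody of client assets' holds; designated compliance officers 1 < 2 → not met
8. Form ADV amendment 48 days ago vs limit 45 → not met
9. condition 'uses solicitors' holds; compliance program review 65 days ago vs limit 60 → not met
10. custody surprise examination 50 days ago vs limit 45 → not met
11. conflicts-of-interest disclosure absent → not met
Not met: 10 of 11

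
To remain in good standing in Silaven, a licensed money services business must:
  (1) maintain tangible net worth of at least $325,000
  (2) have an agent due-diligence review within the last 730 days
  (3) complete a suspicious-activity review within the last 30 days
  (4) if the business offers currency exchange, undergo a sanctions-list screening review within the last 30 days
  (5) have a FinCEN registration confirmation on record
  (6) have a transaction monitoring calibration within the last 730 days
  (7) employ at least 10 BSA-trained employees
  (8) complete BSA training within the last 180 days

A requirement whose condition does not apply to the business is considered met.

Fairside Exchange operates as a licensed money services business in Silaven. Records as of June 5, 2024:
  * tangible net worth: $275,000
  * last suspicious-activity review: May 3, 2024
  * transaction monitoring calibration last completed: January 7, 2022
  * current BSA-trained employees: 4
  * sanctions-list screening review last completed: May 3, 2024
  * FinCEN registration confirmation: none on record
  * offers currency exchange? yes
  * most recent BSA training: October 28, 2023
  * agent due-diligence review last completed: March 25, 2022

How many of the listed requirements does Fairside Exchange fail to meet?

1. tangible net worth $275,000 < $325,000 → not met
2. agent due-diligence review 803 days ago vs limit 730 → not met
3. suspicious-activity review 33 days ago vs limit 30 → not met
4. condition 'offers currency exchange' holds; sanctions-list screening review 33 days ago vs limit 30 → not met
5. FinCEN registration confirmation absent → not met
6. transaction monitoring calibration 880 days ago vs limit 730 → not met
7. BSA-trained employees 4 < 10 → not met
8. BSA training 221 days ago vs limit 180 → not met
Not met: 8 of 8

8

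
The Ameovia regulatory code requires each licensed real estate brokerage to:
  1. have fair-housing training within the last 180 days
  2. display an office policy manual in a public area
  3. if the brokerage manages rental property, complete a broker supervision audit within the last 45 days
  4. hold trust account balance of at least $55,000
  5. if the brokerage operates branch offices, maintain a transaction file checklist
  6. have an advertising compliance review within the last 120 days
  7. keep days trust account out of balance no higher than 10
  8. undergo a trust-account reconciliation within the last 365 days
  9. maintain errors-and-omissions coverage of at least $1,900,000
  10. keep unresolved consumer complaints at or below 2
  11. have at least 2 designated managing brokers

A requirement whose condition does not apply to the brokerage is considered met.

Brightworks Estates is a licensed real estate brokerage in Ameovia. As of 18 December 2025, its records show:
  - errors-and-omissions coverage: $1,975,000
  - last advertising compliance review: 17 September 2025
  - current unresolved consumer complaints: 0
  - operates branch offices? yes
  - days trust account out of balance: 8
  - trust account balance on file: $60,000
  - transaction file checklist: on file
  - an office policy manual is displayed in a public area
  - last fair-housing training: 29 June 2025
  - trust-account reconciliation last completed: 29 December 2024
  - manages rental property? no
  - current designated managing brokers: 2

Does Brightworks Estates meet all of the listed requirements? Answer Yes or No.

1. fair-housing training 172 days ago vs limit 180 → met
2. office policy manual present → met
3. condition 'manages rental property' does not hold → requirement n/a → met
4. trust account balance $60,000 ≥ $55,000 → met
5. condition 'operates branch offices' holds; transaction file checklist present → met
6. advertising compliance review 92 days ago vs limit 120 → met
7. days trust account out of balance 8 ≤ 10 → met
8. trust-account reconciliation 354 days ago vs limit 365 → met
9. errors-and-omissions coverage $1,975,000 ≥ $1,900,000 → met
10. unresolved consumer complaints 0 ≤ 2 → met
11. designated managing brokers 2 ≥ 2 → met
All met.

Yes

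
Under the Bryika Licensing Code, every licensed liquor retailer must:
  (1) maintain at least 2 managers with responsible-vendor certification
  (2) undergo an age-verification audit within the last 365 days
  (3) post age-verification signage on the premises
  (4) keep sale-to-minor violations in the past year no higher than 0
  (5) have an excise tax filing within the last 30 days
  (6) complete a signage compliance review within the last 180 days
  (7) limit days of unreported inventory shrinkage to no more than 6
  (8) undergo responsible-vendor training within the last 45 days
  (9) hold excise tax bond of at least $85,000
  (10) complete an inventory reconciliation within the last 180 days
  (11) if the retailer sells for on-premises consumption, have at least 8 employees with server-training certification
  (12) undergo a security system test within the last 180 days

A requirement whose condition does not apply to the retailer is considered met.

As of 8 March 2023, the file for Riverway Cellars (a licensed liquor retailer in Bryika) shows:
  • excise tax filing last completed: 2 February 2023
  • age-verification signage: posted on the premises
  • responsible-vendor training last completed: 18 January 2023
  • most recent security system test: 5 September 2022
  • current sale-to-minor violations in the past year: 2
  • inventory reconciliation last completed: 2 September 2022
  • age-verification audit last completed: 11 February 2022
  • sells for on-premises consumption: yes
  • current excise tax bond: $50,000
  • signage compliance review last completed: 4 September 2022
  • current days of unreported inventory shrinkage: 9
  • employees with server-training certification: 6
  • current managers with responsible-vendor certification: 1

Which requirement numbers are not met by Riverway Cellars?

1. managers with responsible-vendor certification 1 < 2 → not met
2. age-verification audit 390 days ago vs limit 365 → not met
3. age-verification signage present → met
4. sale-to-minor violations in the past year 2 > 0 → not met
5. excise tax filing 34 days ago vs limit 30 → not met
6. signage compliance review 185 days ago vs limit 180 → not met
7. days of unreported inventory shrinkage 9 > 6 → not met
8. responsible-vendor training 49 days ago vs limit 45 → not met
9. excise tax bond $50,000 < $85,000 → not met
10. inventory reconciliation 187 days ago vs limit 180 → not met
11. condition 'sells for on-premises consumption' holds; employees with server-training certification 6 < 8 → not met
12. security system test 184 days ago vs limit 180 → not met
Not met: 1, 2, 4, 5, 6, 7, 8, 9, 10, 11, 12

1, 2, 4, 5, 6, 7, 8, 9, 10, 11, 12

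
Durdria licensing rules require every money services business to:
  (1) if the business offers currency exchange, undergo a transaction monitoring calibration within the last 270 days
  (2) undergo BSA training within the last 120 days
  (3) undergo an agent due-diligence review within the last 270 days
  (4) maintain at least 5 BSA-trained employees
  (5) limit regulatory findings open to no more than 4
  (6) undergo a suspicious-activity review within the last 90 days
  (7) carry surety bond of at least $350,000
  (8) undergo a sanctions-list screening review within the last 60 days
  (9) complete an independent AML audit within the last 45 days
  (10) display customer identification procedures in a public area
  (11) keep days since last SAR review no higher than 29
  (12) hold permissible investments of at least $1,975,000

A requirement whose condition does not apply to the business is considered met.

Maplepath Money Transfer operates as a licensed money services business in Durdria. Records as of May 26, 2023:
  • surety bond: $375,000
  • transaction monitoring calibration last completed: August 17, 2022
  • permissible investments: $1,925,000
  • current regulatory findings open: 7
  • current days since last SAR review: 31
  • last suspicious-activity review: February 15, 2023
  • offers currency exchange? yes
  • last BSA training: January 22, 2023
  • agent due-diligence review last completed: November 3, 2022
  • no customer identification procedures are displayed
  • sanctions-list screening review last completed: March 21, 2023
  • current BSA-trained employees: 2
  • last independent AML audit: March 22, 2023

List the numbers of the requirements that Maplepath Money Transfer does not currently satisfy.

1, 2, 4, 5, 6, 8, 9, 10, 11, 12

1. condition 'offers currency exchange' holds; transaction monitoring calibration 282 days ago vs limit 270 → not met
2. BSA training 124 days ago vs limit 120 → not met
3. agent due-diligence review 204 days ago vs limit 270 → met
4. BSA-trained employees 2 < 5 → not met
5. regulatory findings open 7 > 4 → not met
6. suspicious-activity review 100 days ago vs limit 90 → not met
7. surety bond $375,000 ≥ $350,000 → met
8. sanctions-list screening review 66 days ago vs limit 60 → not met
9. independent AML audit 65 days ago vs limit 45 → not met
10. customer identification procedures absent → not met
11. days since last SAR review 31 > 29 → not met
12. permissible investments $1,925,000 < $1,975,000 → not met
Not met: 1, 2, 4, 5, 6, 8, 9, 10, 11, 12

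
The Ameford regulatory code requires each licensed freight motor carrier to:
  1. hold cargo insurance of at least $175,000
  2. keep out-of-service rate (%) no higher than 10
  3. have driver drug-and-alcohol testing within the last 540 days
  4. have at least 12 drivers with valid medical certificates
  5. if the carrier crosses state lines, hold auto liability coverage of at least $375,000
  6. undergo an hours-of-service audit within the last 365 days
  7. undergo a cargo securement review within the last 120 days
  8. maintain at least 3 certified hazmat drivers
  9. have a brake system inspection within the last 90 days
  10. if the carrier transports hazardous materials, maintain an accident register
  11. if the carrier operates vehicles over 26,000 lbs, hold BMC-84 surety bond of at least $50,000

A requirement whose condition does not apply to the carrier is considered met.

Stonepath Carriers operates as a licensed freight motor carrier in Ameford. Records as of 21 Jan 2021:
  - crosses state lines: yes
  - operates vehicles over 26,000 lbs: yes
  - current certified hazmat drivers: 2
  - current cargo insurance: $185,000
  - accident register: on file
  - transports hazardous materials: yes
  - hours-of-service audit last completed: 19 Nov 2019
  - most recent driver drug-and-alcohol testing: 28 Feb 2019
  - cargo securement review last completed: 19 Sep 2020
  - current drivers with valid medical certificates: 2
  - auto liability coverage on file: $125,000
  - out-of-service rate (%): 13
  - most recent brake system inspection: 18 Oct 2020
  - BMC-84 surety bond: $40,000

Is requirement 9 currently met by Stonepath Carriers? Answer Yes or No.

No

9. brake system inspection 95 days ago vs limit 90 → not met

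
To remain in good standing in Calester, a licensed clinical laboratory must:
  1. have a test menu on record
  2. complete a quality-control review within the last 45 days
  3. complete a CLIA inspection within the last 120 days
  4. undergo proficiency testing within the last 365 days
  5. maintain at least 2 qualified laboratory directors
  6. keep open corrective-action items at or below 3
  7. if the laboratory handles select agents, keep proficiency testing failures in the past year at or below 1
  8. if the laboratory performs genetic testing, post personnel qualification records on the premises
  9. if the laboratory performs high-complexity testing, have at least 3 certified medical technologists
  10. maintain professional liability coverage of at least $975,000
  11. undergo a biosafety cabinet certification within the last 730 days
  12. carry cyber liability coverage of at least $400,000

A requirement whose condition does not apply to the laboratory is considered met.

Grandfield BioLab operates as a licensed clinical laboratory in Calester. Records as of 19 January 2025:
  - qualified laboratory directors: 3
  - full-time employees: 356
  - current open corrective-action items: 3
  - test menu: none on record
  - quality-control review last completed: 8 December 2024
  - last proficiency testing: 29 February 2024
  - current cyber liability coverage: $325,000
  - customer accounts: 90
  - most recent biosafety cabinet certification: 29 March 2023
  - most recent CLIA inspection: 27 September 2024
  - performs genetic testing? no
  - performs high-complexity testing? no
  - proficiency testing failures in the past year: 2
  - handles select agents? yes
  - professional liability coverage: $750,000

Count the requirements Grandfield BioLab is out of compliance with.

1. test menu absent → not met
2. quality-control review 42 days ago vs limit 45 → met
3. CLIA inspection 114 days ago vs limit 120 → met
4. proficiency testing 325 days ago vs limit 365 → met
5. qualified laboratory directors 3 ≥ 2 → met
6. open corrective-action items 3 ≤ 3 → met
7. condition 'handles select agents' holds; proficiency testing failures in the past year 2 > 1 → not met
8. condition 'performs genetic testing' does not hold → requirement n/a → met
9. condition 'performs high-complexity testing' does not hold → requirement n/a → met
10. professional liability coverage $750,000 < $975,000 → not met
11. biosafety cabinet certification 662 days ago vs limit 730 → met
12. cyber liability coverage $325,000 < $400,000 → not met
Not met: 4 of 12

4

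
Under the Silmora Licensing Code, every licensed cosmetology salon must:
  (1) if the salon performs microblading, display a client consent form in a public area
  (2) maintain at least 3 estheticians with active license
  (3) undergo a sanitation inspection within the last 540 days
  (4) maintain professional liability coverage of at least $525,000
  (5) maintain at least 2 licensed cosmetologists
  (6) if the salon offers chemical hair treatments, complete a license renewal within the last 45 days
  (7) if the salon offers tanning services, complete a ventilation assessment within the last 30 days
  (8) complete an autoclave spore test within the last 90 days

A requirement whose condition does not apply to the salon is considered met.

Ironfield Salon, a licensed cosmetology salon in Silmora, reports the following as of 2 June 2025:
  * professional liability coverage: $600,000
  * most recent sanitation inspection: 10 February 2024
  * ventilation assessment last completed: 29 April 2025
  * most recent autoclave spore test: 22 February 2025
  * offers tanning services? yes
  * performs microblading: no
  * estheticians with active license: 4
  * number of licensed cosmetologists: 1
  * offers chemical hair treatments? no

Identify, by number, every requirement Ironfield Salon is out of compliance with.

1. condition 'performs microblading' does not hold → requirement n/a → met
2. estheticians with active license 4 ≥ 3 → met
3. sanitation inspection 478 days ago vs limit 540 → met
4. professional liability coverage $600,000 ≥ $525,000 → met
5. licensed cosmetologists 1 < 2 → not met
6. condition 'offers chemical hair treatments' does not hold → requirement n/a → met
7. condition 'offers tanning services' holds; ventilation assessment 34 days ago vs limit 30 → not met
8. autoclave spore test 100 days ago vs limit 90 → not met
Not met: 5, 7, 8

5, 7, 8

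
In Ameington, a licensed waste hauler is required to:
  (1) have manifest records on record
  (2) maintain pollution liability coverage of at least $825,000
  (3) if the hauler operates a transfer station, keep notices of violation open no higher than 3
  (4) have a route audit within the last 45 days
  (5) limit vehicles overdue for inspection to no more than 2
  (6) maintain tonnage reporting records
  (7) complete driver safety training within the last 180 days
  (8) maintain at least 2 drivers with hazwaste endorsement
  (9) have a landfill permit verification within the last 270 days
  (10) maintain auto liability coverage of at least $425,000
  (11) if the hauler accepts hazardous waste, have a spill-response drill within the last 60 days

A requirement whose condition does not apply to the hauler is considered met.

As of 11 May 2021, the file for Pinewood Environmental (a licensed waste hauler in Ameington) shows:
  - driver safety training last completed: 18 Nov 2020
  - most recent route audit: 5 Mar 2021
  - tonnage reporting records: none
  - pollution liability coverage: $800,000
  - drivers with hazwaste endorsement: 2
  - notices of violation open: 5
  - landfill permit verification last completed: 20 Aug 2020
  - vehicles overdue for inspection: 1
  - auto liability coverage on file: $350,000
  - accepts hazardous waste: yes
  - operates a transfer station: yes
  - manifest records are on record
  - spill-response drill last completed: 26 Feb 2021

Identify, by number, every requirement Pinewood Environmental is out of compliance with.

1. manifest records present → met
2. pollution liability coverage $800,000 < $825,000 → not met
3. condition 'operates a transfer station' holds; notices of violation open 5 > 3 → not met
4. route audit 67 days ago vs limit 45 → not met
5. vehicles overdue for inspection 1 ≤ 2 → met
6. tonnage reporting records absent → not met
7. driver safety training 174 days ago vs limit 180 → met
8. drivers with hazwaste endorsement 2 ≥ 2 → met
9. landfill permit verification 264 days ago vs limit 270 → met
10. auto liability coverage $350,000 < $425,000 → not met
11. condition 'accepts hazardous waste' holds; spill-response drill 74 days ago vs limit 60 → not met
Not met: 2, 3, 4, 6, 10, 11

2, 3, 4, 6, 10, 11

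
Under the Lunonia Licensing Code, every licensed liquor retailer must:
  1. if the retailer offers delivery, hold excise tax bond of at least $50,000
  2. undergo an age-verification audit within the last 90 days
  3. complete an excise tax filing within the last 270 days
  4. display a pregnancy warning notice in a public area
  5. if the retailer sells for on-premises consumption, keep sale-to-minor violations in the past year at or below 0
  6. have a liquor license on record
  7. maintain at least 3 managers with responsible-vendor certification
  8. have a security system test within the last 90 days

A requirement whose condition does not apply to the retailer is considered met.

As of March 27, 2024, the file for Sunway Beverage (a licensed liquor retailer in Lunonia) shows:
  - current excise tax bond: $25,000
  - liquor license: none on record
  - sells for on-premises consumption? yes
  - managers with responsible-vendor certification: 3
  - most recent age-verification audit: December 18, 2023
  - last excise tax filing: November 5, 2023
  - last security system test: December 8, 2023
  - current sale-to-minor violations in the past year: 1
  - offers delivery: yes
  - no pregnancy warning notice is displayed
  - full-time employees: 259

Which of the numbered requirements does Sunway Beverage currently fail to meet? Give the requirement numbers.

1, 2, 4, 5, 6, 8

1. condition 'offers delivery' holds; excise tax bond $25,000 < $50,000 → not met
2. age-verification audit 100 days ago vs limit 90 → not met
3. excise tax filing 143 days ago vs limit 270 → met
4. pregnancy warning notice absent → not met
5. condition 'sells for on-premises consumption' holds; sale-to-minor violations in the past year 1 > 0 → not met
6. liquor license absent → not met
7. managers with responsible-vendor certification 3 ≥ 3 → met
8. security system test 110 days ago vs limit 90 → not met
Not met: 1, 2, 4, 5, 6, 8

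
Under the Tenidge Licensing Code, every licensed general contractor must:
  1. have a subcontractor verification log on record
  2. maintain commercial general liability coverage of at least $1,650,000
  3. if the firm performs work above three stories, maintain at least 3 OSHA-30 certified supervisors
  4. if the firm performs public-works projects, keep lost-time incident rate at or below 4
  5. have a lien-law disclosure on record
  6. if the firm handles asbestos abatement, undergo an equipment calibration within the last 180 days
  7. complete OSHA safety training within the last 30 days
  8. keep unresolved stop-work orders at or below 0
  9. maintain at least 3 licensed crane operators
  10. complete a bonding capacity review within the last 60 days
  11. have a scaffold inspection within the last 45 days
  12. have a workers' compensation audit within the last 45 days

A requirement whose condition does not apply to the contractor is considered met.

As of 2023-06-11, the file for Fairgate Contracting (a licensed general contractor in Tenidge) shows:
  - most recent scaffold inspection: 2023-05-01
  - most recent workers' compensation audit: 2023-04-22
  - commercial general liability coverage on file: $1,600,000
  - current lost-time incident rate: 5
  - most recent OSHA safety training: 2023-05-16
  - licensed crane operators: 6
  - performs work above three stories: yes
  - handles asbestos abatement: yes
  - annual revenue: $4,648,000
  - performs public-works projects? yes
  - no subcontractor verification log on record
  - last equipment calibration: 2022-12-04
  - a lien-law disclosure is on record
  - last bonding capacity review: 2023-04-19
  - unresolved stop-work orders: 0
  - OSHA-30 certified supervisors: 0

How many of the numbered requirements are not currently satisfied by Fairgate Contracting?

6

1. subcontractor verification log absent → not met
2. commercial general liability coverage $1,600,000 < $1,650,000 → not met
3. condition 'performs work above three stories' holds; OSHA-30 certified supervisors 0 < 3 → not met
4. condition 'performs public-works projects' holds; lost-time incident rate 5 > 4 → not met
5. lien-law disclosure present → met
6. condition 'handles asbestos abatement' holds; equipment calibration 189 days ago vs limit 180 → not met
7. OSHA safety training 26 days ago vs limit 30 → met
8. unresolved stop-work orders 0 ≤ 0 → met
9. licensed crane operators 6 ≥ 3 → met
10. bonding capacity review 53 days ago vs limit 60 → met
11. scaffold inspection 41 days ago vs limit 45 → met
12. workers' compensation audit 50 days ago vs limit 45 → not met
Not met: 6 of 12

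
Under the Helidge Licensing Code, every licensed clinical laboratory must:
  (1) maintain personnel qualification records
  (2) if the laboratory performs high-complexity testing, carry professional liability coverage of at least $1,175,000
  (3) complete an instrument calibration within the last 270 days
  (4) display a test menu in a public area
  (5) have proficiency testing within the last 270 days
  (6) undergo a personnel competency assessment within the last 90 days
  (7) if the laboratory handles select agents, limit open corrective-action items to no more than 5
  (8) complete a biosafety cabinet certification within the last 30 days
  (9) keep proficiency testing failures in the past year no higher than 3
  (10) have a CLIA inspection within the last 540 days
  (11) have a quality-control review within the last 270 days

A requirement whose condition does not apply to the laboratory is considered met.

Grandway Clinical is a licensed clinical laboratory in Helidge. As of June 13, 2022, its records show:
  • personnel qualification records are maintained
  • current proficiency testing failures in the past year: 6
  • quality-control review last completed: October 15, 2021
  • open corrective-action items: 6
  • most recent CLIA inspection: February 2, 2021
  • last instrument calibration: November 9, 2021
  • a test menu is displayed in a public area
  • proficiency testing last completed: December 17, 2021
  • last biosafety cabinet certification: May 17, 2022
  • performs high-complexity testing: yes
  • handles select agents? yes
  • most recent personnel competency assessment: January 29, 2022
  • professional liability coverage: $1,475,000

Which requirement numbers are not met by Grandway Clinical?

1. personnel qualification records present → met
2. condition 'performs high-complexity testing' holds; professional liability coverage $1,475,000 ≥ $1,175,000 → met
3. instrument calibration 216 days ago vs limit 270 → met
4. test menu present → met
5. proficiency testing 178 days ago vs limit 270 → met
6. personnel competency assessment 135 days ago vs limit 90 → not met
7. condition 'handles select agents' holds; open corrective-action items 6 > 5 → not met
8. biosafety cabinet certification 27 days ago vs limit 30 → met
9. proficiency testing failures in the past year 6 > 3 → not met
10. CLIA inspection 496 days ago vs limit 540 → met
11. quality-control review 241 days ago vs limit 270 → met
Not met: 6, 7, 9

6, 7, 9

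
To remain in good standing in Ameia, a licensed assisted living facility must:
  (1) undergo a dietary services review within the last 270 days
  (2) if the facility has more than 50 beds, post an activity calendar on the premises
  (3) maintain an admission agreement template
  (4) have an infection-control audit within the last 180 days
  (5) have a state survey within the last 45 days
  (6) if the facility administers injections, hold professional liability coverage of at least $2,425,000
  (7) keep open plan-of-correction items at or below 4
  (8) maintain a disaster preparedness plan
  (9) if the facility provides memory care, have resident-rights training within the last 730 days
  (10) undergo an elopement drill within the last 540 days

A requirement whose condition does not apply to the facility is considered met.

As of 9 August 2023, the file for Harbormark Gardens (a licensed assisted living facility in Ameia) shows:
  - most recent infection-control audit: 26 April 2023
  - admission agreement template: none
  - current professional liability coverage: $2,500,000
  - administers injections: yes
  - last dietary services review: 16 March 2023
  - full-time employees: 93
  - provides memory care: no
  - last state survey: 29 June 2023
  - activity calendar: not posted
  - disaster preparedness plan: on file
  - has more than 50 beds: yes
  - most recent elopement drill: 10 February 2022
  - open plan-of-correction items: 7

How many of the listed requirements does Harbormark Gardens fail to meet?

1. dietary services review 146 days ago vs limit 270 → met
2. condition 'has more than 50 beds' holds; activity calendar absent → not met
3. admission agreement template absent → not met
4. infection-control audit 105 days ago vs limit 180 → met
5. state survey 41 days ago vs limit 45 → met
6. condition 'administers injections' holds; professional liability coverage $2,500,000 ≥ $2,425,000 → met
7. open plan-of-correction items 7 > 4 → not met
8. disaster preparedness plan present → met
9. condition 'provides memory care' does not hold → requirement n/a → met
10. elopement drill 545 days ago vs limit 540 → not met
Not met: 4 of 10

4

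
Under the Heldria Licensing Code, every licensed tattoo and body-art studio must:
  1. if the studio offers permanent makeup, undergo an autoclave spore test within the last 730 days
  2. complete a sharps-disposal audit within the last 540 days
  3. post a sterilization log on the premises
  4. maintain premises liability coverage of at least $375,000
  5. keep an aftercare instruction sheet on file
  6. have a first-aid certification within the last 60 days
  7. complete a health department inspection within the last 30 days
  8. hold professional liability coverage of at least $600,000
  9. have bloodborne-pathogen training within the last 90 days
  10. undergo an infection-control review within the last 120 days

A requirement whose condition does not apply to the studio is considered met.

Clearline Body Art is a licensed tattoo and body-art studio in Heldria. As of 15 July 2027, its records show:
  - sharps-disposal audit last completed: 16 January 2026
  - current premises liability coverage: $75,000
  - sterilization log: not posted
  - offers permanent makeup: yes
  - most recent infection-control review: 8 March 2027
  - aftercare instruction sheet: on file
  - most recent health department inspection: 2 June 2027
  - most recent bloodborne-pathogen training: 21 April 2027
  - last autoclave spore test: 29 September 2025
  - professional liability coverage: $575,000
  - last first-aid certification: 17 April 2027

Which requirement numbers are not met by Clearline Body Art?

2, 3, 4, 6, 7, 8, 10

1. condition 'offers permanent makeup' holds; autoclave spore test 654 days ago vs limit 730 → met
2. sharps-disposal audit 545 days ago vs limit 540 → not met
3. sterilization log absent → not met
4. premises liability coverage $75,000 < $375,000 → not met
5. aftercare instruction sheet present → met
6. first-aid certification 89 days ago vs limit 60 → not met
7. health department inspection 43 days ago vs limit 30 → not met
8. professional liability coverage $575,000 < $600,000 → not met
9. bloodborne-pathogen training 85 days ago vs limit 90 → met
10. infection-control review 129 days ago vs limit 120 → not met
Not met: 2, 3, 4, 6, 7, 8, 10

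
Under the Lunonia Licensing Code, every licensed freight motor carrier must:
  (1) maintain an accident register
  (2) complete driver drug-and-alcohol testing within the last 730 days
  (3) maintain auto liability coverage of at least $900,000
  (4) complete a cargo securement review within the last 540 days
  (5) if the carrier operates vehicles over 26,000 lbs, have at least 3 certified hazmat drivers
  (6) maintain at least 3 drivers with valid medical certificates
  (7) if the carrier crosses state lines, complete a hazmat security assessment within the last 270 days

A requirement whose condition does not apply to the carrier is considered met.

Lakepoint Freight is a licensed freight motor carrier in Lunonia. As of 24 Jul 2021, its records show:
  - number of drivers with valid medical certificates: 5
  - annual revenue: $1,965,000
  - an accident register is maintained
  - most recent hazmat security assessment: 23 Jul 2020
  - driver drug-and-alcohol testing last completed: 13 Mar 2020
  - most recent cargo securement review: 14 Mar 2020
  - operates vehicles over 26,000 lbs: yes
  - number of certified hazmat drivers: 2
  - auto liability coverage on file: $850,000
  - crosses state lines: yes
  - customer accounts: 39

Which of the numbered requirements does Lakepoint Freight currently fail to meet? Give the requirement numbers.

3, 5, 7

1. accident register present → met
2. driver drug-and-alcohol testing 498 days ago vs limit 730 → met
3. auto liability coverage $850,000 < $900,000 → not met
4. cargo securement review 497 days ago vs limit 540 → met
5. condition 'operates vehicles over 26,000 lbs' holds; certified hazmat drivers 2 < 3 → not met
6. drivers with valid medical certificates 5 ≥ 3 → met
7. condition 'crosses state lines' holds; hazmat security assessment 366 days ago vs limit 270 → not met
Not met: 3, 5, 7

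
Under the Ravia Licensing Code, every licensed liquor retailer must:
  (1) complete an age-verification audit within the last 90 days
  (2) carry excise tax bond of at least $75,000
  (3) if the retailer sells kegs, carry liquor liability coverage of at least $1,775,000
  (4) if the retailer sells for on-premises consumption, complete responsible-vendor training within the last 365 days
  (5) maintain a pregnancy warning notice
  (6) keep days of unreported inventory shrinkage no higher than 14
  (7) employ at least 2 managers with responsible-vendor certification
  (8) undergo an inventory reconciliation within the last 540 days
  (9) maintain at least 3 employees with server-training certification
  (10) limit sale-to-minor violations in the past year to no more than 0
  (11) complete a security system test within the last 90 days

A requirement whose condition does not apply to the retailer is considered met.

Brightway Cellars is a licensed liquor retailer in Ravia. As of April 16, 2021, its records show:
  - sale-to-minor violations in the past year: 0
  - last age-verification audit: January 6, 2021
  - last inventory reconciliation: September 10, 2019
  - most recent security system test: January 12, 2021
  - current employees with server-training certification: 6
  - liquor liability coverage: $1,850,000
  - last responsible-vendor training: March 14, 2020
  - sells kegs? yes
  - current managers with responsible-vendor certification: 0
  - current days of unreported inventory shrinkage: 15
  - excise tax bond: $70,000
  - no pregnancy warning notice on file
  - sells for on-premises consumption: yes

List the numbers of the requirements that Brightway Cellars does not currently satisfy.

1. age-verification audit 100 days ago vs limit 90 → not met
2. excise tax bond $70,000 < $75,000 → not met
3. condition 'sells kegs' holds; liquor liability coverage $1,850,000 ≥ $1,775,000 → met
4. condition 'sells for on-premises consumption' holds; responsible-vendor training 398 days ago vs limit 365 → not met
5. pregnancy warning notice absent → not met
6. days of unreported inventory shrinkage 15 > 14 → not met
7. managers with responsible-vendor certification 0 < 2 → not met
8. inventory reconciliation 584 days ago vs limit 540 → not met
9. employees with server-training certification 6 ≥ 3 → met
10. sale-to-minor violations in the past year 0 ≤ 0 → met
11. security system test 94 days ago vs limit 90 → not met
Not met: 1, 2, 4, 5, 6, 7, 8, 11

1, 2, 4, 5, 6, 7, 8, 11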